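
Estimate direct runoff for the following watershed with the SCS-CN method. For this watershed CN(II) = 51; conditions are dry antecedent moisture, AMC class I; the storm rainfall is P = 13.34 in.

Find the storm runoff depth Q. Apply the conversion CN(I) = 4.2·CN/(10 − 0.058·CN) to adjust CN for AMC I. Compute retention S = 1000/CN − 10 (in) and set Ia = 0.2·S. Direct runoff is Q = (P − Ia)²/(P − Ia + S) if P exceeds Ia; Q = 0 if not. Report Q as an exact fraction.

CN(I) from CN(II)=51: (4.2·51)/(10 − 0.058·51) = 15300/503 ≈ 30.417
Retention S: 1000/CN − 10 with CN=30.417 → S = 3500/153 ≈ 22.876 in
Ia = 0.2S: 0.2·22.876 = 4.575 in (exactly 700/153)
P − Ia = 13.340 − 4.575 = 67051/7650 ≈ 8.765 in (> 0, runoff occurs)
Q: (67051/7650)² ÷ (242051/7650) = 4495836601/1851690150 in (≈ 2.428 in)

Q = 4495836601/1851690150 in ≈ 2.428 in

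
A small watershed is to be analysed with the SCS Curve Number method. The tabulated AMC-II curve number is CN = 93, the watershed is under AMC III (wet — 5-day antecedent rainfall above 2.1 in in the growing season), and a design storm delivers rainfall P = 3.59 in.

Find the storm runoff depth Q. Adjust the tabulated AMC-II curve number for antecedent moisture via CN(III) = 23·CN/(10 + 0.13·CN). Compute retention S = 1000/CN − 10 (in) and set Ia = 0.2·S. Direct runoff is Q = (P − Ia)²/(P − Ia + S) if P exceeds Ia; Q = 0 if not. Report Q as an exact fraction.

Q = 568366717801/176232423900 in ≈ 3.225 in

Adjust CN=93 to AMC III: 23·93/(10 + 0.13·93) → 2139 ÷ (2209/100) = 213900/2209 ≈ 96.831
Max retention: S = 1000/(213900/2209) − 10 = 700/2139 in (≈ 0.327 in)
Initial abstraction Ia = S/5 = (700/2139)/5 = 140/2139 ≈ 0.065 in
Excess rainfall: 3.590 − 0.065 = 3.525 in; P > Ia so Q > 0
Q = (753901/213900)²/((753901/213900) + 700/2139) = (568366717801/45753210000)/(823901/213900) = 568366717801/176232423900 in ≈ 3.225 in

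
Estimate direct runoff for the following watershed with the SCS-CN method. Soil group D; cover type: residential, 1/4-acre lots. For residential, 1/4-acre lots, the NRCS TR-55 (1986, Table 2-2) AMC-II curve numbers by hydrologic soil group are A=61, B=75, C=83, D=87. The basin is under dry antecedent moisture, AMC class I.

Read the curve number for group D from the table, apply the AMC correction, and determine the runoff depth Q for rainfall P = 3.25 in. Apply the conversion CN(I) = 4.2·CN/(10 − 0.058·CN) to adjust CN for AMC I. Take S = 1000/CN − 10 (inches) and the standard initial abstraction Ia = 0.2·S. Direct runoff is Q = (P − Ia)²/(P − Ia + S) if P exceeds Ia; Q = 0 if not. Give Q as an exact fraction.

NRCS table: residential, 1/4-acre lots, soil group D → CN(II) = 87
Dry (AMC I): CN(I) = 4.2·87/(10 − 0.058·87) = (1827/5)/(2477/500) = 182700/2477 ≈ 73.759
Max retention: S = 1000/(182700/2477) − 10 = 6500/1827 in (≈ 3.558 in)
Ia = 0.2·(6500/1827) = 1300/1827 in ≈ 0.712 in
Since P=3.250 > Ia=0.712: effective rainfall P−Ia = 18551/7308 in
Q = (18551/7308)²/((18551/7308) + 6500/1827) = (344139601/53406864)/(44551/7308) = 26472277/25044516 in ≈ 1.057 in

Q = 26472277/25044516 in ≈ 1.057 in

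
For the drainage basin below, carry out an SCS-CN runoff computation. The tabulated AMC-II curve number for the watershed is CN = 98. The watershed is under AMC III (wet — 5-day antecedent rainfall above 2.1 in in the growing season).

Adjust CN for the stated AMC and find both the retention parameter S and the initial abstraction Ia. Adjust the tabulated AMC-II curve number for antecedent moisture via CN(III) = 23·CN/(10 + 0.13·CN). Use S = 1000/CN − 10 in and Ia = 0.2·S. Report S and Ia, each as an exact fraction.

S = 100/1127 in ≈ 0.089 in; Ia = 20/1127 in ≈ 0.018 in

Adjust CN=98 to AMC III: 23·98/(10 + 0.13·98) → 2254 ÷ (1137/50) = 112700/1137 ≈ 99.120
Max retention: S = 1000/(112700/1137) − 10 = 100/1127 in (≈ 0.089 in)
Ia = 0.2·(100/1127) = 20/1127 in ≈ 0.018 in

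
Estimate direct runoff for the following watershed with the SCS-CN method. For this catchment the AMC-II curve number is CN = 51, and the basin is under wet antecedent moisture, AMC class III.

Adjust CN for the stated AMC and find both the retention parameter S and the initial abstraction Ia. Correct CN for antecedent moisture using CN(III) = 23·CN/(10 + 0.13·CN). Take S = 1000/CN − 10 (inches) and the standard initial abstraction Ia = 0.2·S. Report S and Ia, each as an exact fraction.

Wet (AMC III): CN(III) = 23·51/(10 + 0.13·51) = 1173/(1663/100) = 117300/1663 ≈ 70.535
Max retention: S = 1000/(117300/1663) − 10 = 4900/1173 in (≈ 4.177 in)
Ia = 0.2S: 0.2·4.177 = 0.835 in (exactly 980/1173)

S = 4900/1173 in ≈ 4.177 in; Ia = 980/1173 in ≈ 0.835 in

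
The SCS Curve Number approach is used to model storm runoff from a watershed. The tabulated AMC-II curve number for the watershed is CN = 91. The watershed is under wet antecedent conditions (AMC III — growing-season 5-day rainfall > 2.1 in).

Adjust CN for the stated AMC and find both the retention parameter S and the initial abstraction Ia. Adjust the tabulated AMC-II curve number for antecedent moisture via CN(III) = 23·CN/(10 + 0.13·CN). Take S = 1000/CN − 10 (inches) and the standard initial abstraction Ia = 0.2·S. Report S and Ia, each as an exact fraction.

S = 900/2093 in ≈ 0.430 in; Ia = 180/2093 in ≈ 0.086 in

Adjust CN=91 to AMC III: 23·91/(10 + 0.13·91) → 2093 ÷ (2183/100) = 209300/2183 ≈ 95.877
S = 1000/(209300/2183) − 10 = 900/2093 in ≈ 0.430 in
Initial abstraction Ia = S/5 = (900/2093)/5 = 180/2093 ≈ 0.086 in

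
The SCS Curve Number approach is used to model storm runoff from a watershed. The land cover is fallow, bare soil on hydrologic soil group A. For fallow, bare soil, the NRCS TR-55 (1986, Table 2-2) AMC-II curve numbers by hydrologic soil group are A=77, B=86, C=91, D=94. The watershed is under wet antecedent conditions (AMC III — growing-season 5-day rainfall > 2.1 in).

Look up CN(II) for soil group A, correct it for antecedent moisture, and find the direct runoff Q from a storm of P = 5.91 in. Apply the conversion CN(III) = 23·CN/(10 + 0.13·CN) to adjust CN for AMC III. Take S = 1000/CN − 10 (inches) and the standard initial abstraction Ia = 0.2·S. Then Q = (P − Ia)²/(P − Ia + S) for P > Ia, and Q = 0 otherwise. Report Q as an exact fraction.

Q = 1892859049/412003900 in ≈ 4.594 in

NRCS table: fallow, bare soil, soil group A → CN(II) = 77
Wet (AMC III): CN(III) = 23·77/(10 + 0.13·77) = 1771/(2001/100) = 7700/87 ≈ 88.506
Retention S: 1000/CN − 10 with CN=88.506 → S = 100/77 ≈ 1.299 in
Ia = 0.2S: 0.2·1.299 = 0.260 in (exactly 20/77)
Since P=5.910 > Ia=0.260: effective rainfall P−Ia = 43507/7700 in
Q = (43507/7700)²/((43507/7700) + 100/77) = (1892859049/59290000)/(53507/7700) = 1892859049/412003900 in ≈ 4.594 in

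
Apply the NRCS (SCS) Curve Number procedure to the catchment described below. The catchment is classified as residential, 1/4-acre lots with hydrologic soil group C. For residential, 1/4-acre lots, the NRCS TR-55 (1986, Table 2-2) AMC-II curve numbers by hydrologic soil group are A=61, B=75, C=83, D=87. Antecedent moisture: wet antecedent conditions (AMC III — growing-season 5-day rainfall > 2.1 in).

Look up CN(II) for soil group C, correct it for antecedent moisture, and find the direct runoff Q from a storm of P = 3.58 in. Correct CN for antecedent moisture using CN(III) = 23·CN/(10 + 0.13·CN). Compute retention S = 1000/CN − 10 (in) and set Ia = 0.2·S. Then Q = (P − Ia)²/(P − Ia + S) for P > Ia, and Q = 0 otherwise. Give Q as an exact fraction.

NRCS table: residential, 1/4-acre lots, soil group C → CN(II) = 83
Wet (AMC III): CN(III) = 23·83/(10 + 0.13·83) = 1909/(2079/100) = 190900/2079 ≈ 91.823
S = 1000/(190900/2079) − 10 = 1700/1909 in ≈ 0.891 in
Ia = 0.2·(1700/1909) = 340/1909 in ≈ 0.178 in
Excess rainfall: 3.580 − 0.178 = 3.402 in; P > Ia so Q > 0
Runoff Q = (P−Ia)²/(P−Ia+S) = (3.402)²/(3.402+0.891) = 105437233521/39106914950 ≈ 2.696 in

Q = 105437233521/39106914950 in ≈ 2.696 in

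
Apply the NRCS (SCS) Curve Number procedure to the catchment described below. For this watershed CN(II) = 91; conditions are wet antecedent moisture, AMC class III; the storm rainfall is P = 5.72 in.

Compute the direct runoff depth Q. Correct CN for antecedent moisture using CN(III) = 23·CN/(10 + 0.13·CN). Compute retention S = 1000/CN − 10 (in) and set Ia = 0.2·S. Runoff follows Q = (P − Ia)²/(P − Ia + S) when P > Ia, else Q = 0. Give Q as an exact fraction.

CN(III) from CN(II)=91: (23·91)/(10 + 0.13·91) = 209300/2183 ≈ 95.877
S = 1000/(209300/2183) − 10 = 900/2093 in ≈ 0.430 in
Ia = 0.2S: 0.2·0.430 = 0.086 in (exactly 180/2093)
P − Ia = 5.720 − 0.086 = 294799/52325 ≈ 5.634 in (> 0, runoff occurs)
Runoff Q = (P−Ia)²/(P−Ia+S) = (5.634)²/(5.634+0.430) = 86906450401/16602670175 ≈ 5.234 in

Q = 86906450401/16602670175 in ≈ 5.234 in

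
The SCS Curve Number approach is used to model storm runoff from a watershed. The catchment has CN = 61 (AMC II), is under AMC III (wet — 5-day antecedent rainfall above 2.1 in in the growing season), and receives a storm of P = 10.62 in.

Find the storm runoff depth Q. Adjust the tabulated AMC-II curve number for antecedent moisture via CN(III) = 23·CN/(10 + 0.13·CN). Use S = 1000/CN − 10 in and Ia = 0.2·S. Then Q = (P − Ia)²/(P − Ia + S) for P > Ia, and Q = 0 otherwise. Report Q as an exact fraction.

CN(III) from CN(II)=61: (23·61)/(10 + 0.13·61) = 140300/1793 ≈ 78.249
Max retention: S = 1000/(140300/1793) − 10 = 3900/1403 in (≈ 2.780 in)
Ia = 0.2S: 0.2·2.780 = 0.556 in (exactly 780/1403)
Excess rainfall: 10.620 − 0.556 = 10.064 in; P > Ia so Q > 0
Runoff Q = (P−Ia)²/(P−Ia+S) = (10.064)²/(10.064+2.780) = 166142038683/21068219650 ≈ 7.886 in

Q = 166142038683/21068219650 in ≈ 7.886 in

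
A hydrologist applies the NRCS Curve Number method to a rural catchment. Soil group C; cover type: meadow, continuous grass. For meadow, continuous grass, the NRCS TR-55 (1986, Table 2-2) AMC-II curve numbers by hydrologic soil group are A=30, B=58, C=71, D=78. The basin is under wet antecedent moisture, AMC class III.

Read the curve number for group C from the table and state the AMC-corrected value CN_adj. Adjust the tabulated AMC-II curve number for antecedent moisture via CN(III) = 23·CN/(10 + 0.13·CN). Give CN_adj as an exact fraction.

NRCS table: meadow, continuous grass, soil group C → CN(II) = 71
CN(III) from CN(II)=71: (23·71)/(10 + 0.13·71) = 163300/1923 ≈ 84.919

CN_adj = 163300/1923 ≈ 84.919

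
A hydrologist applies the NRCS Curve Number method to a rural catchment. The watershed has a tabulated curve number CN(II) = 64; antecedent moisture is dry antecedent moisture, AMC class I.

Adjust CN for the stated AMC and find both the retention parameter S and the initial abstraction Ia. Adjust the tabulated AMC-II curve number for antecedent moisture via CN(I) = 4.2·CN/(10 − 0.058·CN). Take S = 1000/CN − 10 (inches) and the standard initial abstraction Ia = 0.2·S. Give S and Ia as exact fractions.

CN(I) from CN(II)=64: (4.2·64)/(10 − 0.058·64) = 5600/131 ≈ 42.748
Retention S: 1000/CN − 10 with CN=42.748 → S = 375/28 ≈ 13.393 in
Ia = 0.2S: 0.2·13.393 = 2.679 in (exactly 75/28)

S = 375/28 in ≈ 13.393 in; Ia = 75/28 in ≈ 2.679 in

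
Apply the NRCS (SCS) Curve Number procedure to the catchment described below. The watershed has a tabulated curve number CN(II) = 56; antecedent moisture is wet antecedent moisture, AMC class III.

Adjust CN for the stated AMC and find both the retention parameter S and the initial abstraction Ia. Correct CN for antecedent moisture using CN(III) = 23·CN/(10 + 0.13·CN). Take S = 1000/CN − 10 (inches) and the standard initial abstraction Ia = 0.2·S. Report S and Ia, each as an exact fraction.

S = 550/161 in ≈ 3.416 in; Ia = 110/161 in ≈ 0.683 in

Wet (AMC III): CN(III) = 23·56/(10 + 0.13·56) = 1288/(432/25) = 4025/54 ≈ 74.537
Max retention: S = 1000/(4025/54) − 10 = 550/161 in (≈ 3.416 in)
Initial abstraction Ia = S/5 = (550/161)/5 = 110/161 ≈ 0.683 in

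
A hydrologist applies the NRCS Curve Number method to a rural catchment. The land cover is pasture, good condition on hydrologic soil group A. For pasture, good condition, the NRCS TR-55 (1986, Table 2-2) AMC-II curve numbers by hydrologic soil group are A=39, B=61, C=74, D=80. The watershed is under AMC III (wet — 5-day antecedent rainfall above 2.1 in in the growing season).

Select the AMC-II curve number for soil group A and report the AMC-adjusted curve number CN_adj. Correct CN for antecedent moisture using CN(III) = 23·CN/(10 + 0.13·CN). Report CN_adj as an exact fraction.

NRCS table: pasture, good condition, soil group A → CN(II) = 39
Adjust CN=39 to AMC III: 23·39/(10 + 0.13·39) → 897 ÷ (1507/100) = 89700/1507 ≈ 59.522

CN_adj = 89700/1507 ≈ 59.522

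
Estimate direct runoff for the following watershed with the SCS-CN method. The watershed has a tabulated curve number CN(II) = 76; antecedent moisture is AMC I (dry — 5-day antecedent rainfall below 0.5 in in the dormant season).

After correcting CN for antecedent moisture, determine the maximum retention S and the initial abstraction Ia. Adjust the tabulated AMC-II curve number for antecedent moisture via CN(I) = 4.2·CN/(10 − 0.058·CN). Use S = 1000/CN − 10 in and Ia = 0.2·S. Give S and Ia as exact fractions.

Adjust CN=76 to AMC I: 4.2·76/(10 − 0.058·76) → (1596/5) ÷ (699/125) = 13300/233 ≈ 57.082
Retention S: 1000/CN − 10 with CN=57.082 → S = 1000/133 ≈ 7.519 in
Ia = 0.2S: 0.2·7.519 = 1.504 in (exactly 200/133)

S = 1000/133 in ≈ 7.519 in; Ia = 200/133 in ≈ 1.504 in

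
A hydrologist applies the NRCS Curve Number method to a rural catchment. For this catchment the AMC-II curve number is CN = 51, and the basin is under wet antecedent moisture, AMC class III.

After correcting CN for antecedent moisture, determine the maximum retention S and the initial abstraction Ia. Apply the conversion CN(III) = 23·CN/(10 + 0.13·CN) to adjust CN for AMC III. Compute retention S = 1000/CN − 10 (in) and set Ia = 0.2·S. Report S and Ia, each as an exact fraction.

S = 4900/1173 in ≈ 4.177 in; Ia = 980/1173 in ≈ 0.835 in

CN(III) from CN(II)=51: (23·51)/(10 + 0.13·51) = 117300/1663 ≈ 70.535
Max retention: S = 1000/(117300/1663) − 10 = 4900/1173 in (≈ 4.177 in)
Initial abstraction Ia = S/5 = (4900/1173)/5 = 980/1173 ≈ 0.835 in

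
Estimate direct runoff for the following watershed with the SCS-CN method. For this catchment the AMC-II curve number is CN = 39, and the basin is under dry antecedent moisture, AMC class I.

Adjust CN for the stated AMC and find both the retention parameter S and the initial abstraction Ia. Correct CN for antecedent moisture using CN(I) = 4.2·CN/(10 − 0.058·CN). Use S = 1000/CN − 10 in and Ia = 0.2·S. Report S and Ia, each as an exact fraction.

S = 30500/819 in ≈ 37.241 in; Ia = 6100/819 in ≈ 7.448 in

CN(I) from CN(II)=39: (4.2·39)/(10 − 0.058·39) = 81900/3869 ≈ 21.168
Max retention: S = 1000/(81900/3869) − 10 = 30500/819 in (≈ 37.241 in)
Initial abstraction Ia = S/5 = (30500/819)/5 = 6100/819 ≈ 7.448 in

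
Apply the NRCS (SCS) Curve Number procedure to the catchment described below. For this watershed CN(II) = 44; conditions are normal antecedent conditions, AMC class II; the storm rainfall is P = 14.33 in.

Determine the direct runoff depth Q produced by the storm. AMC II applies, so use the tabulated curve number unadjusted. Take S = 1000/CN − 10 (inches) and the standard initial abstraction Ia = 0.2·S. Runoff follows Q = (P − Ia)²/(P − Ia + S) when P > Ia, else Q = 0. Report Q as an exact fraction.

AMC II — tabulated CN = 44 applies directly.
S = 1000/44 − 10 = 140/11 in ≈ 12.727 in
Initial abstraction Ia = S/5 = (140/11)/5 = 28/11 ≈ 2.545 in
Excess rainfall: 14.330 − 2.545 = 11.785 in; P > Ia so Q > 0
Q = (12963/1100)²/((12963/1100) + 140/11) = (168039369/1210000)/(26963/1100) = 168039369/29659300 in ≈ 5.666 in

Q = 168039369/29659300 in ≈ 5.666 in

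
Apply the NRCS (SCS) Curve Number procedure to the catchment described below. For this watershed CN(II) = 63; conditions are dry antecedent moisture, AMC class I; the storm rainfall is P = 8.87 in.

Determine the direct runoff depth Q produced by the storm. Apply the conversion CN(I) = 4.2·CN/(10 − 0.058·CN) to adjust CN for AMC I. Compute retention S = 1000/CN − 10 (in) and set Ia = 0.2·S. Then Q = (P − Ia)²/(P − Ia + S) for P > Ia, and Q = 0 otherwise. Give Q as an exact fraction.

CN(I) from CN(II)=63: (4.2·63)/(10 − 0.058·63) = 132300/3173 ≈ 41.696
Retention S: 1000/CN − 10 with CN=41.696 → S = 18500/1323 ≈ 13.983 in
Ia = 0.2S: 0.2·13.983 = 2.797 in (exactly 3700/1323)
Excess rainfall: 8.870 − 2.797 = 6.073 in; P > Ia so Q > 0
Q: (803501/132300)² ÷ (2653501/132300) = 645613857001/351058182300 in (≈ 1.839 in)

Q = 645613857001/351058182300 in ≈ 1.839 in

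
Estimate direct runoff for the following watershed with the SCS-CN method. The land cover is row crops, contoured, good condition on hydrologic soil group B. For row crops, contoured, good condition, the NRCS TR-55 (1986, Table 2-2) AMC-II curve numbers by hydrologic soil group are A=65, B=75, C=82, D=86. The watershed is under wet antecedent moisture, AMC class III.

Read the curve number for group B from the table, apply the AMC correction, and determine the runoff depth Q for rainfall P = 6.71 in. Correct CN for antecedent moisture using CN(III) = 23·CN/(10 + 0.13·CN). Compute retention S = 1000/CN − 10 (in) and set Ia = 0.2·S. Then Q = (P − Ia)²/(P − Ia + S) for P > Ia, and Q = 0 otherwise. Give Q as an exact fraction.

Q = 1962401401/374663100 in ≈ 5.238 in

NRCS table: row crops, contoured, good condition, soil group B → CN(II) = 75
CN(III) from CN(II)=75: (23·75)/(10 + 0.13·75) = 6900/79 ≈ 87.342
Max retention: S = 1000/(6900/79) − 10 = 100/69 in (≈ 1.449 in)
Initial abstraction Ia = S/5 = (100/69)/5 = 20/69 ≈ 0.290 in
Excess rainfall: 6.710 − 0.290 = 6.420 in; P > Ia so Q > 0
Q: (44299/6900)² ÷ (54299/6900) = 1962401401/374663100 in (≈ 5.238 in)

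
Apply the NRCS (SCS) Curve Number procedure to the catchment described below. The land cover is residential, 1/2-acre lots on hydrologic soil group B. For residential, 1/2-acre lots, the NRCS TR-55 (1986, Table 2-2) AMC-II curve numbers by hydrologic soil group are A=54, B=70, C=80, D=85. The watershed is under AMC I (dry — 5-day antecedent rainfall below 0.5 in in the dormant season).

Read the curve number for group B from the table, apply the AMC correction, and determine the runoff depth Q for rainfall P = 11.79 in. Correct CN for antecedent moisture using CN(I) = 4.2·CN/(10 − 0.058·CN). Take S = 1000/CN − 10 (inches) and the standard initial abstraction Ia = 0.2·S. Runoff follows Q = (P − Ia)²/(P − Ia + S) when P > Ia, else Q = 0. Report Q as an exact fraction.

Q = 2282068441/479077900 in ≈ 4.763 in

NRCS table: residential, 1/2-acre lots, soil group B → CN(II) = 70
CN(I) from CN(II)=70: (4.2·70)/(10 − 0.058·70) = 4900/99 ≈ 49.495
Retention S: 1000/CN − 10 with CN=49.495 → S = 500/49 ≈ 10.204 in
Ia = 0.2·(500/49) = 100/49 in ≈ 2.041 in
Since P=11.790 > Ia=2.041: effective rainfall P−Ia = 47771/4900 in
Q: (47771/4900)² ÷ (97771/4900) = 2282068441/479077900 in (≈ 4.763 in)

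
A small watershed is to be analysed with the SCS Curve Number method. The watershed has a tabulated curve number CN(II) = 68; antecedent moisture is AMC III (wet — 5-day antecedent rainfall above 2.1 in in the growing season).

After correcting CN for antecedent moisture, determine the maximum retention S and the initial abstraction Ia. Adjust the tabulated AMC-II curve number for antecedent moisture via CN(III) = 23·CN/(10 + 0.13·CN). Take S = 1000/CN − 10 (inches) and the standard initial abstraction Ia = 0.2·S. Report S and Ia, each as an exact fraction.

Wet (AMC III): CN(III) = 23·68/(10 + 0.13·68) = 1564/(471/25) = 39100/471 ≈ 83.015
S = 1000/(39100/471) − 10 = 800/391 in ≈ 2.046 in
Ia = 0.2S: 0.2·2.046 = 0.409 in (exactly 160/391)

S = 800/391 in ≈ 2.046 in; Ia = 160/391 in ≈ 0.409 in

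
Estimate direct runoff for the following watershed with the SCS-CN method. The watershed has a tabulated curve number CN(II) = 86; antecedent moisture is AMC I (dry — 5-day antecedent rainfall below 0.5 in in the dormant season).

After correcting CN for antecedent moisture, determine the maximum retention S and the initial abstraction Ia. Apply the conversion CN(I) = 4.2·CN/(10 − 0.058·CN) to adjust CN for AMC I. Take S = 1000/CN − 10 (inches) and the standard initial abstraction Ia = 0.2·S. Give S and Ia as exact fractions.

Dry (AMC I): CN(I) = 4.2·86/(10 − 0.058·86) = (1806/5)/(1253/250) = 12900/179 ≈ 72.067
S = 1000/(12900/179) − 10 = 500/129 in ≈ 3.876 in
Ia = 0.2·(500/129) = 100/129 in ≈ 0.775 in

S = 500/129 in ≈ 3.876 in; Ia = 100/129 in ≈ 0.775 in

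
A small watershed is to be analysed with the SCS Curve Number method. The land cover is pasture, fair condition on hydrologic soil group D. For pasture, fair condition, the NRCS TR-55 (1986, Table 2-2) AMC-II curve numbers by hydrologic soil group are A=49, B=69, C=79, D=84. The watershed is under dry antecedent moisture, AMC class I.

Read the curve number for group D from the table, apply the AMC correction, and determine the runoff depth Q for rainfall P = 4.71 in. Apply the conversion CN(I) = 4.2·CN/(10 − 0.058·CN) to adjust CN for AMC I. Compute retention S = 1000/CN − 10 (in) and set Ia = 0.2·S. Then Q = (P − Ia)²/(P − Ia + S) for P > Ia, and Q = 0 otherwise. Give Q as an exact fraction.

NRCS table: pasture, fair condition, soil group D → CN(II) = 84
CN(I) from CN(II)=84: (4.2·84)/(10 − 0.058·84) = 44100/641 ≈ 68.799
Retention S: 1000/CN − 10 with CN=68.799 → S = 2000/441 ≈ 4.535 in
Initial abstraction Ia = S/5 = (2000/441)/5 = 400/441 ≈ 0.907 in
Excess rainfall: 4.710 − 0.907 = 3.803 in; P > Ia so Q > 0
Runoff Q = (P−Ia)²/(P−Ia+S) = (3.803)²/(3.803+4.535) = 28126979521/16216055100 ≈ 1.735 in

Q = 28126979521/16216055100 in ≈ 1.735 in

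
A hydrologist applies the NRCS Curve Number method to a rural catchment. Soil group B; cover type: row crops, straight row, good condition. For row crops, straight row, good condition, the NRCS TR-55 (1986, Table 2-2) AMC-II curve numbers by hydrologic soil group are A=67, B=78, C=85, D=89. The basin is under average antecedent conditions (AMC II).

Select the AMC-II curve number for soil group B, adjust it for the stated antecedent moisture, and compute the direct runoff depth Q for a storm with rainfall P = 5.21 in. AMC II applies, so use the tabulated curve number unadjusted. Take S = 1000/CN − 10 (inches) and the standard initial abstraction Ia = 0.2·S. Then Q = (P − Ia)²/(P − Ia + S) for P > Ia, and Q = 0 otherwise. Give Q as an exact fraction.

NRCS table: row crops, straight row, good condition, soil group B → CN(II) = 78
Average conditions: CN = 78 (no AMC adjustment).
Retention S: 1000/CN − 10 with CN=78.000 → S = 110/39 ≈ 2.821 in
Ia = 0.2·(110/39) = 22/39 in ≈ 0.564 in
Since P=5.210 > Ia=0.564: effective rainfall P−Ia = 18119/3900 in
Q = (18119/3900)²/((18119/3900) + 110/39) = (328298161/15210000)/(29119/3900) = 328298161/113564100 in ≈ 2.891 in

Q = 328298161/113564100 in ≈ 2.891 in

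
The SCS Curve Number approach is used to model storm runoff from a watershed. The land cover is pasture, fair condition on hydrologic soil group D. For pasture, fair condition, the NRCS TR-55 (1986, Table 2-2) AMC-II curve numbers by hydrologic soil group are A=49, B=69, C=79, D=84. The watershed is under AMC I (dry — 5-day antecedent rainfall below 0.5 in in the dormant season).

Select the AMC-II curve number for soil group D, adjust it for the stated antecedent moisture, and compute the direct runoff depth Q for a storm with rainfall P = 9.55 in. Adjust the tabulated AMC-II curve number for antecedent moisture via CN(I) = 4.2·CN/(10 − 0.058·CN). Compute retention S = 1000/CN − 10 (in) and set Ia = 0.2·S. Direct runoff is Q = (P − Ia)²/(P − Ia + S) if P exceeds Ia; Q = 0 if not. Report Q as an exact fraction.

Q = 5811165361/1025157420 in ≈ 5.669 in

NRCS table: pasture, fair condition, soil group D → CN(II) = 84
Adjust CN=84 to AMC I: 4.2·84/(10 − 0.058·84) → (1764/5) ÷ (641/125) = 44100/641 ≈ 68.799
Retention S: 1000/CN − 10 with CN=68.799 → S = 2000/441 ≈ 4.535 in
Initial abstraction Ia = S/5 = (2000/441)/5 = 400/441 ≈ 0.907 in
Since P=9.550 > Ia=0.907: effective rainfall P−Ia = 76231/8820 in
Q: (76231/8820)² ÷ (116231/8820) = 5811165361/1025157420 in (≈ 5.669 in)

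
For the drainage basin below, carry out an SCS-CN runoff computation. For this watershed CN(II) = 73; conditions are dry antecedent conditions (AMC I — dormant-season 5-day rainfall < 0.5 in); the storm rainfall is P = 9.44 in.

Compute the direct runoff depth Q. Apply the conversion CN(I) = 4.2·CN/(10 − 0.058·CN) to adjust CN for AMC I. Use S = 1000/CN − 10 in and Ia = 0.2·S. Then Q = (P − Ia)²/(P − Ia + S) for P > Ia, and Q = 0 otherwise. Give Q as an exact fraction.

Q = 2405706304/672590975 in ≈ 3.577 in

Dry (AMC I): CN(I) = 4.2·73/(10 − 0.058·73) = (1533/5)/(2883/500) = 51100/961 ≈ 53.174
Max retention: S = 1000/(51100/961) − 10 = 4500/511 in (≈ 8.806 in)
Ia = 0.2·(4500/511) = 900/511 in ≈ 1.761 in
Since P=9.440 > Ia=1.761: effective rainfall P−Ia = 98096/12775 in
Q = (98096/12775)²/((98096/12775) + 4500/511) = (9622825216/163200625)/(210596/12775) = 2405706304/672590975 in ≈ 3.577 in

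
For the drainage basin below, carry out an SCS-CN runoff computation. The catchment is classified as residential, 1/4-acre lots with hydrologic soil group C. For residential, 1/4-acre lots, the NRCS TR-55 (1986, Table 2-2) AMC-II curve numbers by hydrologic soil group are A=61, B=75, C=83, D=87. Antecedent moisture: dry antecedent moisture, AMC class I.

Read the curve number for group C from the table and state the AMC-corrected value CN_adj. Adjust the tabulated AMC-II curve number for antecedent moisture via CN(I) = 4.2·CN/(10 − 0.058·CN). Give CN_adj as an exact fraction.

NRCS table: residential, 1/4-acre lots, soil group C → CN(II) = 83
Dry (AMC I): CN(I) = 4.2·83/(10 − 0.058·83) = (1743/5)/(2593/500) = 174300/2593 ≈ 67.219

CN_adj = 174300/2593 ≈ 67.219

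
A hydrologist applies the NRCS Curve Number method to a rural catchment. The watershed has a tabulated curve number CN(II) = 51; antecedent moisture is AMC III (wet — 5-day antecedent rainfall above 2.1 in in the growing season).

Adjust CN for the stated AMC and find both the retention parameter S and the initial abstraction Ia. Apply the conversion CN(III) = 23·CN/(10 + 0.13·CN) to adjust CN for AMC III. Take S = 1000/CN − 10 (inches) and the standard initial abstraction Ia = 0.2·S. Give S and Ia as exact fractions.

Adjust CN=51 to AMC III: 23·51/(10 + 0.13·51) → 1173 ÷ (1663/100) = 117300/1663 ≈ 70.535
Retention S: 1000/CN − 10 with CN=70.535 → S = 4900/1173 ≈ 4.177 in
Ia = 0.2·(4900/1173) = 980/1173 in ≈ 0.835 in

S = 4900/1173 in ≈ 4.177 in; Ia = 980/1173 in ≈ 0.835 in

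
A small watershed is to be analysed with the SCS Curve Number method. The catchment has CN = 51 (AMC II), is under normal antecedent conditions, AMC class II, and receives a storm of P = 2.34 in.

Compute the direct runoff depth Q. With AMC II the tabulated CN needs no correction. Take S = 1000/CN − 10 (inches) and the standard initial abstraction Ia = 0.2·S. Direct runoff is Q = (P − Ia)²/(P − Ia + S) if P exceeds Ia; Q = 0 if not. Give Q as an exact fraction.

CN(II) = 51; AMC II needs no correction.
S = 1000/51 − 10 = 490/51 in ≈ 9.608 in
Ia = 0.2·(490/51) = 98/51 in ≈ 1.922 in
Excess rainfall: 2.340 − 1.922 = 0.418 in; P > Ia so Q > 0
Q = (1067/2550)²/((1067/2550) + 490/51) = (1138489/6502500)/(25567/2550) = 1138489/65195850 in ≈ 0.017 in

Q = 1138489/65195850 in ≈ 0.017 in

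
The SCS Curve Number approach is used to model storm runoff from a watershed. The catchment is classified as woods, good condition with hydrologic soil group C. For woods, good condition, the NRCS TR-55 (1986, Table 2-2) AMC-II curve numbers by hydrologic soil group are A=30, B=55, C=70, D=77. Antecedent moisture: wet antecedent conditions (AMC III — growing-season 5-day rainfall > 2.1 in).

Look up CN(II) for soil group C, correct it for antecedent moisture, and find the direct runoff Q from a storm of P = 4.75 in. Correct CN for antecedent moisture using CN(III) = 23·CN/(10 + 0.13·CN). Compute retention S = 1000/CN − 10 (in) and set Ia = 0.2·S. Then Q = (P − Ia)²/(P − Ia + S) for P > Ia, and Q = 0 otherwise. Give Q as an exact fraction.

Q = 7946761/2588236 in ≈ 3.070 in

NRCS table: woods, good condition, soil group C → CN(II) = 70
CN(III) from CN(II)=70: (23·70)/(10 + 0.13·70) = 16100/191 ≈ 84.293
Retention S: 1000/CN − 10 with CN=84.293 → S = 300/161 ≈ 1.863 in
Initial abstraction Ia = S/5 = (300/161)/5 = 60/161 ≈ 0.373 in
P − Ia = 4.750 − 0.373 = 2819/644 ≈ 4.377 in (> 0, runoff occurs)
Runoff Q = (P−Ia)²/(P−Ia+S) = (4.377)²/(4.377+1.863) = 7946761/2588236 ≈ 3.070 in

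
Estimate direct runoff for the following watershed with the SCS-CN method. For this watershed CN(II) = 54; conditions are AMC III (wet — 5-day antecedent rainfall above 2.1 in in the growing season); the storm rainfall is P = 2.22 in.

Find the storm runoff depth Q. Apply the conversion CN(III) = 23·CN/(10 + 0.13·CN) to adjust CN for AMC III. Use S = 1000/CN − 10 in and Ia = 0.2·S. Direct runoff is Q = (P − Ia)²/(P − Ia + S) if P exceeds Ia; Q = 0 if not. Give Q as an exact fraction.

Adjust CN=54 to AMC III: 23·54/(10 + 0.13·54) → 1242 ÷ (851/50) = 2700/37 ≈ 72.973
Retention S: 1000/CN − 10 with CN=72.973 → S = 100/27 ≈ 3.704 in
Initial abstraction Ia = S/5 = (100/27)/5 = 20/27 ≈ 0.741 in
Excess rainfall: 2.220 − 0.741 = 1.479 in; P > Ia so Q > 0
Runoff Q = (P−Ia)²/(P−Ia+S) = (1.479)²/(1.479+3.704) = 3988009/9445950 ≈ 0.422 in

Q = 3988009/9445950 in ≈ 0.422 in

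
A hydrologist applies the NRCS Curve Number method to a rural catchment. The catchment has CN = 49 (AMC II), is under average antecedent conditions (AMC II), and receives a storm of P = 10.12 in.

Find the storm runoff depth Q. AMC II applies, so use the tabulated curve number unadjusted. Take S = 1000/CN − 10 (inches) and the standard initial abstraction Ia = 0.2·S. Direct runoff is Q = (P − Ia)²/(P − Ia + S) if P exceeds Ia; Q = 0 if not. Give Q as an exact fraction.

AMC II — tabulated CN = 49 applies directly.
Max retention: S = 1000/49 − 10 = 510/49 in (≈ 10.408 in)
Initial abstraction Ia = S/5 = (510/49)/5 = 102/49 ≈ 2.082 in
Since P=10.120 > Ia=2.082: effective rainfall P−Ia = 9847/1225 in
Q: (9847/1225)² ÷ (22597/1225) = 96963409/27681325 in (≈ 3.503 in)

Q = 96963409/27681325 in ≈ 3.503 in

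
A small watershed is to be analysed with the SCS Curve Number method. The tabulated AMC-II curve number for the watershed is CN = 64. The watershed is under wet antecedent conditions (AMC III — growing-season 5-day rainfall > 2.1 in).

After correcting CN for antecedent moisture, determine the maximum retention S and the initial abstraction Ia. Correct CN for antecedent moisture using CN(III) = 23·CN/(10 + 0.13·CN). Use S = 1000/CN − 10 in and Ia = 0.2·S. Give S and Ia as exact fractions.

CN(III) from CN(II)=64: (23·64)/(10 + 0.13·64) = 18400/229 ≈ 80.349
S = 1000/(18400/229) − 10 = 225/92 in ≈ 2.446 in
Ia = 0.2S: 0.2·2.446 = 0.489 in (exactly 45/92)

S = 225/92 in ≈ 2.446 in; Ia = 45/92 in ≈ 0.489 in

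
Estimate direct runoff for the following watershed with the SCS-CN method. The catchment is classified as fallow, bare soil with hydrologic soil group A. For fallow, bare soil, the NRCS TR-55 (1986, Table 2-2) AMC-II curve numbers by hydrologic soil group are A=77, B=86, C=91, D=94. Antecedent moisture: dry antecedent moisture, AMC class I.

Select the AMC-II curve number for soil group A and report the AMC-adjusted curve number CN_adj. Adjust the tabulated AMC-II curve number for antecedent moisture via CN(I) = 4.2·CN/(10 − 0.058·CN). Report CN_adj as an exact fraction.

NRCS table: fallow, bare soil, soil group A → CN(II) = 77
CN(I) from CN(II)=77: (4.2·77)/(10 − 0.058·77) = 161700/2767 ≈ 58.439

CN_adj = 161700/2767 ≈ 58.439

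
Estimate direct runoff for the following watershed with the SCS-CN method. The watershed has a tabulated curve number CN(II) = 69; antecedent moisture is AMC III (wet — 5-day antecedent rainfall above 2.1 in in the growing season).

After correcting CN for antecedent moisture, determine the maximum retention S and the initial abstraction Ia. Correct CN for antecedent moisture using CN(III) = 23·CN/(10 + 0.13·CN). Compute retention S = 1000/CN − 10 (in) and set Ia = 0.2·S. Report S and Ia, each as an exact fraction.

S = 3100/1587 in ≈ 1.953 in; Ia = 620/1587 in ≈ 0.391 in

Wet (AMC III): CN(III) = 23·69/(10 + 0.13·69) = 1587/(1897/100) = 158700/1897 ≈ 83.658
Retention S: 1000/CN − 10 with CN=83.658 → S = 3100/1587 ≈ 1.953 in
Initial abstraction Ia = S/5 = (3100/1587)/5 = 620/1587 ≈ 0.391 in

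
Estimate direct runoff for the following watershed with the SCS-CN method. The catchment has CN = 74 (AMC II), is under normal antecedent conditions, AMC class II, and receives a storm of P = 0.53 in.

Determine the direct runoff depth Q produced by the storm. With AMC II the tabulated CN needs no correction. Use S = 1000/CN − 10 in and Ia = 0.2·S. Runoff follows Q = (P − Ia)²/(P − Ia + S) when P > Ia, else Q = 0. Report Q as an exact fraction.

Average conditions: CN = 74 (no AMC adjustment).
Max retention: S = 1000/74 − 10 = 130/37 in (≈ 3.514 in)
Ia = 0.2S: 0.2·3.514 = 0.703 in (exactly 26/37)
P = 0.530 ≤ Ia = 0.703 in: entire storm abstracted, Q = 0.

Q = 0 in ≈ 0.000 in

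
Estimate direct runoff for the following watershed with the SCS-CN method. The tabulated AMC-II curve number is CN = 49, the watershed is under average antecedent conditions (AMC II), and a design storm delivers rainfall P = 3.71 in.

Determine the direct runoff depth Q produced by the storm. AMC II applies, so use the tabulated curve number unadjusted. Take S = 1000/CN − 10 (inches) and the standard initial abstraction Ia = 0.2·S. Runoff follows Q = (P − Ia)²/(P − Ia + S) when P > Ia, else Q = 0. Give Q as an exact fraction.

CN(II) = 49; AMC II needs no correction.
Max retention: S = 1000/49 − 10 = 510/49 in (≈ 10.408 in)
Ia = 0.2·(510/49) = 102/49 in ≈ 2.082 in
P − Ia = 3.710 − 2.082 = 7979/4900 ≈ 1.628 in (> 0, runoff occurs)
Runoff Q = (P−Ia)²/(P−Ia+S) = (1.628)²/(1.628+10.408) = 63664441/288997100 ≈ 0.220 in

Q = 63664441/288997100 in ≈ 0.220 in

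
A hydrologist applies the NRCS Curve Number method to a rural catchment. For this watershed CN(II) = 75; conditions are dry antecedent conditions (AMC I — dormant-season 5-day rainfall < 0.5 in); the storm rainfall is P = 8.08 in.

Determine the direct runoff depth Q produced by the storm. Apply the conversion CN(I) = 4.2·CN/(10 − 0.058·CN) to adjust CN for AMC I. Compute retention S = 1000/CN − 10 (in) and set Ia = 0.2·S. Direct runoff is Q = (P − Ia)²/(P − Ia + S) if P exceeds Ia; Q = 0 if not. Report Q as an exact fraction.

Dry (AMC I): CN(I) = 4.2·75/(10 − 0.058·75) = 315/(113/20) = 6300/113 ≈ 55.752
Retention S: 1000/CN − 10 with CN=55.752 → S = 500/63 ≈ 7.937 in
Initial abstraction Ia = S/5 = (500/63)/5 = 100/63 ≈ 1.587 in
Excess rainfall: 8.080 − 1.587 = 6.493 in; P > Ia so Q > 0
Runoff Q = (P−Ia)²/(P−Ia+S) = (6.493)²/(6.493+7.937) = 52285538/17896725 ≈ 2.922 in

Q = 52285538/17896725 in ≈ 2.922 in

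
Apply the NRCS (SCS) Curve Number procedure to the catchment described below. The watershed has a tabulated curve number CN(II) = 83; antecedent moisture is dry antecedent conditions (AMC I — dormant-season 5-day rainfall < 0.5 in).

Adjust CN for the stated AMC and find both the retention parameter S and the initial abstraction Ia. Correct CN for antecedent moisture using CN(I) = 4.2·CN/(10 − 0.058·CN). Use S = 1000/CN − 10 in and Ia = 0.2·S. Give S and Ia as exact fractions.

CN(I) from CN(II)=83: (4.2·83)/(10 − 0.058·83) = 174300/2593 ≈ 67.219
Retention S: 1000/CN − 10 with CN=67.219 → S = 8500/1743 ≈ 4.877 in
Ia = 0.2S: 0.2·4.877 = 0.975 in (exactly 1700/1743)

S = 8500/1743 in ≈ 4.877 in; Ia = 1700/1743 in ≈ 0.975 in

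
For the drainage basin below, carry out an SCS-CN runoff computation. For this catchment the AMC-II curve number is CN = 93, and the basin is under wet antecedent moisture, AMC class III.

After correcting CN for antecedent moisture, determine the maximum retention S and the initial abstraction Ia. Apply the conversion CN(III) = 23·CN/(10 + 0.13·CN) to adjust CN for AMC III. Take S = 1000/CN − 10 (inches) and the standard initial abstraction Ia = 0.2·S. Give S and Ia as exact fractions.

S = 700/2139 in ≈ 0.327 in; Ia = 140/2139 in ≈ 0.065 in

CN(III) from CN(II)=93: (23·93)/(10 + 0.13·93) = 213900/2209 ≈ 96.831
S = 1000/(213900/2209) − 10 = 700/2139 in ≈ 0.327 in
Initial abstraction Ia = S/5 = (700/2139)/5 = 140/2139 ≈ 0.065 in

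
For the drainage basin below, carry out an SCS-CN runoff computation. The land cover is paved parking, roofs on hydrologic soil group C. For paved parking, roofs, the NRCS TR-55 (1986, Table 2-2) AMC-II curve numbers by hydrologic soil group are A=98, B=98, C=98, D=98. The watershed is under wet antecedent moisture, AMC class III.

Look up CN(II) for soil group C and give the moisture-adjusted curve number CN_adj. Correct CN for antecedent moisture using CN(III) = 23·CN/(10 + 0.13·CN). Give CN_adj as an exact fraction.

CN_adj = 112700/1137 ≈ 99.120

NRCS table: paved parking, roofs, soil group C → CN(II) = 98
Wet (AMC III): CN(III) = 23·98/(10 + 0.13·98) = 2254/(1137/50) = 112700/1137 ≈ 99.120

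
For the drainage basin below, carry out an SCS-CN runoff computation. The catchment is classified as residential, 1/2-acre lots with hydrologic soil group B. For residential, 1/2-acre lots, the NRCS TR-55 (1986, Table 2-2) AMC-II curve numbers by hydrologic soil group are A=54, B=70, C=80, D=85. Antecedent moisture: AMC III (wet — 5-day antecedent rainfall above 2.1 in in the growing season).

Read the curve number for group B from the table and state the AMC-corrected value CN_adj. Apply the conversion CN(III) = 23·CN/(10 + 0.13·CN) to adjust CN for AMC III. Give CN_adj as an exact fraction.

NRCS table: residential, 1/2-acre lots, soil group B → CN(II) = 70
Adjust CN=70 to AMC III: 23·70/(10 + 0.13·70) → 1610 ÷ (191/10) = 16100/191 ≈ 84.293

CN_adj = 16100/191 ≈ 84.293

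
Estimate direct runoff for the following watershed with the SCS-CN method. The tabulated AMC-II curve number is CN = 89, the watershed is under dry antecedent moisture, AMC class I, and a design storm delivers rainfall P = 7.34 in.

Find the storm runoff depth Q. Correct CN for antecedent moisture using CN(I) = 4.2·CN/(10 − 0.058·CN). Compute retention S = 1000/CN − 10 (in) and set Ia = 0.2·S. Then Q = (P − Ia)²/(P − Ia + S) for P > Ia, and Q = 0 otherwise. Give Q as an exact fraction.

Q = 398063831929/84658504350 in ≈ 4.702 in

CN(I) from CN(II)=89: (4.2·89)/(10 − 0.058·89) = 186900/2419 ≈ 77.263
Max retention: S = 1000/(186900/2419) − 10 = 5500/1869 in (≈ 2.943 in)
Ia = 0.2S: 0.2·2.943 = 0.589 in (exactly 1100/1869)
Excess rainfall: 7.340 − 0.589 = 6.751 in; P > Ia so Q > 0
Runoff Q = (P−Ia)²/(P−Ia+S) = (6.751)²/(6.751+2.943) = 398063831929/84658504350 ≈ 4.702 in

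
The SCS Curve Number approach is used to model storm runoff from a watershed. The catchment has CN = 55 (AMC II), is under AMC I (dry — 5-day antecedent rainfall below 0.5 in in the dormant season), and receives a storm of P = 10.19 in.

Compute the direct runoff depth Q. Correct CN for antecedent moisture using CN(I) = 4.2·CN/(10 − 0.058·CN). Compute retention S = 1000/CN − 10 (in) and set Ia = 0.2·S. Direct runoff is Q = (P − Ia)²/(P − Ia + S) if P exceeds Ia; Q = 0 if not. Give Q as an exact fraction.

Dry (AMC I): CN(I) = 4.2·55/(10 − 0.058·55) = 231/(681/100) = 7700/227 ≈ 33.921
Max retention: S = 1000/(7700/227) − 10 = 1500/77 in (≈ 19.481 in)
Ia = 0.2·(1500/77) = 300/77 in ≈ 3.896 in
Excess rainfall: 10.190 − 3.896 = 6.294 in; P > Ia so Q > 0
Q: (48463/7700)² ÷ (198463/7700) = 2348662369/1528165100 in (≈ 1.537 in)

Q = 2348662369/1528165100 in ≈ 1.537 in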